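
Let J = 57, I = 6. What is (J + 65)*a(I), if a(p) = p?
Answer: 732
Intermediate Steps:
(J + 65)*a(I) = (57 + 65)*6 = 122*6 = 732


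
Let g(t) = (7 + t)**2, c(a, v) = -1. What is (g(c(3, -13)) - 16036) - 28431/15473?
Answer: -247596431/15473 ≈ -16002.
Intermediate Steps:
(g(c(3, -13)) - 16036) - 28431/15473 = ((7 - 1)**2 - 16036) - 28431/15473 = (6**2 - 16036) - 28431*1/15473 = (36 - 16036) - 28431/15473 = -16000 - 28431/15473 = -247596431/15473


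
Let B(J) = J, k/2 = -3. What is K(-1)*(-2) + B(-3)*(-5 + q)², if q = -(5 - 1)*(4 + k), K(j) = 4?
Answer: -35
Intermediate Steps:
k = -6 (k = 2*(-3) = -6)
q = 8 (q = -(5 - 1)*(4 - 6) = -4*(-2) = -1*(-8) = 8)
K(-1)*(-2) + B(-3)*(-5 + q)² = 4*(-2) - 3*(-5 + 8)² = -8 - 3*3² = -8 - 3*9 = -8 - 27 = -35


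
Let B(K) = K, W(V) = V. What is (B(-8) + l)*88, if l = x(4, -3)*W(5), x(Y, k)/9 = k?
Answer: -12584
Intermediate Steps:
x(Y, k) = 9*k
l = -135 (l = (9*(-3))*5 = -27*5 = -135)
(B(-8) + l)*88 = (-8 - 135)*88 = -143*88 = -12584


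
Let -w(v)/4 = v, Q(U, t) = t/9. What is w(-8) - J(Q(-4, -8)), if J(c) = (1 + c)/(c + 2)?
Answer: 319/10 ≈ 31.900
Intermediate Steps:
Q(U, t) = t/9 (Q(U, t) = t*(⅑) = t/9)
w(v) = -4*v
J(c) = (1 + c)/(2 + c)
w(-8) - J(Q(-4, -8)) = -4*(-8) - (1 + (⅑)*(-8))/(2 + (⅑)*(-8)) = 32 - (1 - 8/9)/(2 - 8/9) = 32 - 1/(10/9*9) = 32 - 9/(10*9) = 32 - 1*⅒ = 32 - ⅒ = 319/10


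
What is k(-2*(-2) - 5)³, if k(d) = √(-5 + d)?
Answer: -6*I*√6 ≈ -14.697*I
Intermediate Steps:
k(-2*(-2) - 5)³ = (√(-5 + (-2*(-2) - 5)))³ = (√(-5 + (4 - 5)))³ = (√(-5 - 1))³ = (√(-6))³ = (I*√6)³ = -6*I*√6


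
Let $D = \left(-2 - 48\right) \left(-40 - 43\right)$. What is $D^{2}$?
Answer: $17222500$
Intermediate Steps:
$D = 4150$ ($D = \left(-50\right) \left(-83\right) = 4150$)
$D^{2} = 4150^{2} = 17222500$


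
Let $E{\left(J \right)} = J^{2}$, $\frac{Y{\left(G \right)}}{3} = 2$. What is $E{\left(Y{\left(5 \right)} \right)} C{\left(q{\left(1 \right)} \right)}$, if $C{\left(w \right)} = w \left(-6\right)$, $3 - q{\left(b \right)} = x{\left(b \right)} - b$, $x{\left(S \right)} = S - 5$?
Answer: $-1728$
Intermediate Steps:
$x{\left(S \right)} = -5 + S$
$Y{\left(G \right)} = 6$ ($Y{\left(G \right)} = 3 \cdot 2 = 6$)
$q{\left(b \right)} = 8$ ($q{\left(b \right)} = 3 - \left(\left(-5 + b\right) - b\right) = 3 - -5 = 3 + 5 = 8$)
$C{\left(w \right)} = - 6 w$
$E{\left(Y{\left(5 \right)} \right)} C{\left(q{\left(1 \right)} \right)} = 6^{2} \left(\left(-6\right) 8\right) = 36 \left(-48\right) = -1728$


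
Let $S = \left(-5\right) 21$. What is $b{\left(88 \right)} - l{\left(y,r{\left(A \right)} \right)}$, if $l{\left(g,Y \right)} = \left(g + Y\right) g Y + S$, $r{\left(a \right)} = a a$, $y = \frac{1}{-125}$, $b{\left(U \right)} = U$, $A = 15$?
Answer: $\frac{373741}{625} \approx 597.99$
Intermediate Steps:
$y = - \frac{1}{125} \approx -0.008$
$S = -105$
$r{\left(a \right)} = a^{2}$
$l{\left(g,Y \right)} = -105 + Y g \left(Y + g\right)$ ($l{\left(g,Y \right)} = \left(g + Y\right) g Y - 105 = \left(Y + g\right) g Y - 105 = g \left(Y + g\right) Y - 105 = Y g \left(Y + g\right) - 105 = -105 + Y g \left(Y + g\right)$)
$b{\left(88 \right)} - l{\left(y,r{\left(A \right)} \right)} = 88 - \left(-105 + 15^{2} \left(- \frac{1}{125}\right)^{2} - \frac{\left(15^{2}\right)^{2}}{125}\right) = 88 - \left(-105 + 225 \cdot \frac{1}{15625} - \frac{225^{2}}{125}\right) = 88 - \left(-105 + \frac{9}{625} - 405\right) = 88 - - \frac{318741}{625} = 88 + \frac{318741}{625} = \frac{373741}{625}$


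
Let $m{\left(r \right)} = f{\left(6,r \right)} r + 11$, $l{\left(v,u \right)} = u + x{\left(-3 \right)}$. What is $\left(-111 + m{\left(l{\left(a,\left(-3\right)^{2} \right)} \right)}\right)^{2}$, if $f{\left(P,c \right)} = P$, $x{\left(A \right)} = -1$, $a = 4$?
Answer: $2704$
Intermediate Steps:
$l{\left(v,u \right)} = -1 + u$ ($l{\left(v,u \right)} = u - 1 = -1 + u$)
$m{\left(r \right)} = 11 + 6 r$ ($m{\left(r \right)} = 6 r + 11 = 11 + 6 r$)
$\left(-111 + m{\left(l{\left(a,\left(-3\right)^{2} \right)} \right)}\right)^{2} = \left(-111 + \left(11 + 6 \left(-1 + \left(-3\right)^{2}\right)\right)\right)^{2} = \left(-111 + \left(11 + 6 \left(-1 + 9\right)\right)\right)^{2} = \left(-111 + \left(11 + 6 \cdot 8\right)\right)^{2} = \left(-111 + \left(11 + 48\right)\right)^{2} = \left(-111 + 59\right)^{2} = \left(-52\right)^{2} = 2704$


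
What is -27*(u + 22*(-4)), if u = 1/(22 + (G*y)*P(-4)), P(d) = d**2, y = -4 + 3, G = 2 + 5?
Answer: 23763/10 ≈ 2376.3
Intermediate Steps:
G = 7
y = -1
u = -1/90 (u = 1/(22 + (7*(-1))*(-4)**2) = 1/(22 - 7*16) = 1/(22 - 112) = 1/(-90) = -1/90 ≈ -0.011111)
-27*(u + 22*(-4)) = -27*(-1/90 + 22*(-4)) = -27*(-1/90 - 88) = -27*(-7921/90) = 23763/10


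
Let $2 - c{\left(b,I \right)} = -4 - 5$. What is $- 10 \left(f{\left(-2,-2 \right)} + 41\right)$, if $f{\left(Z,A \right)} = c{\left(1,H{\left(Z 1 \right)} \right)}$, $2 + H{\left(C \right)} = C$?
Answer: $-520$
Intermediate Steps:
$H{\left(C \right)} = -2 + C$
$c{\left(b,I \right)} = 11$ ($c{\left(b,I \right)} = 2 - \left(-4 - 5\right) = 2 - -9 = 2 + 9 = 11$)
$f{\left(Z,A \right)} = 11$
$- 10 \left(f{\left(-2,-2 \right)} + 41\right) = - 10 \left(11 + 41\right) = \left(-10\right) 52 = -520$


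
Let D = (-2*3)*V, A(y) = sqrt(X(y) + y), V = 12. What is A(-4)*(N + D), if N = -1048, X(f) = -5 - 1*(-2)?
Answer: -1120*I*sqrt(7) ≈ -2963.2*I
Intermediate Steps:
X(f) = -3 (X(f) = -5 + 2 = -3)
A(y) = sqrt(-3 + y)
D = -72 (D = -2*3*12 = -6*12 = -72)
A(-4)*(N + D) = sqrt(-3 - 4)*(-1048 - 72) = sqrt(-7)*(-1120) = (I*sqrt(7))*(-1120) = -1120*I*sqrt(7)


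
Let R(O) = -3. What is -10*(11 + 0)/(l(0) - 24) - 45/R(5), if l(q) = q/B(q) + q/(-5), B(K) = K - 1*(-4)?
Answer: 235/12 ≈ 19.583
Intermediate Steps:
B(K) = 4 + K (B(K) = K + 4 = 4 + K)
l(q) = -q/5 + q/(4 + q) (l(q) = q/(4 + q) + q/(-5) = q/(4 + q) + q*(-⅕) = q/(4 + q) - q/5 = -q/5 + q/(4 + q))
-10*(11 + 0)/(l(0) - 24) - 45/R(5) = -10*(11 + 0)/((⅕)*0*(1 - 1*0)/(4 + 0) - 24) - 45/(-3) = -110/((⅕)*0*(1 + 0)/4 - 24) - 45*(-⅓) = -110/((⅕)*0*(¼)*1 - 24) + 15 = -110/(0 - 24) + 15 = -110/(-24) + 15 = -110*(-1)/24 + 15 = -10*(-11/24) + 15 = 55/12 + 15 = 235/12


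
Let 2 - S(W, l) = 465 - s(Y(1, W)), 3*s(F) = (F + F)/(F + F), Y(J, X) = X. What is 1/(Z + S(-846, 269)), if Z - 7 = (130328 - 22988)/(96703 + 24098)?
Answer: -120801/54937649 ≈ -0.0021989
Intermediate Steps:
Z = 317649/40267 (Z = 7 + (130328 - 22988)/(96703 + 24098) = 7 + 107340/120801 = 7 + 107340*(1/120801) = 7 + 35780/40267 = 317649/40267 ≈ 7.8886)
s(F) = ⅓ (s(F) = ((F + F)/(F + F))/3 = ((2*F)/((2*F)))/3 = ((2*F)*(1/(2*F)))/3 = (⅓)*1 = ⅓)
S(W, l) = -1388/3 (S(W, l) = 2 - (465 - 1*⅓) = 2 - (465 - ⅓) = 2 - 1*1394/3 = 2 - 1394/3 = -1388/3)
1/(Z + S(-846, 269)) = 1/(317649/40267 - 1388/3) = 1/(-54937649/120801) = -120801/54937649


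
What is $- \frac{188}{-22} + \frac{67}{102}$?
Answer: $\frac{10325}{1122} \approx 9.2023$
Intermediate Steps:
$- \frac{188}{-22} + \frac{67}{102} = \left(-188\right) \left(- \frac{1}{22}\right) + 67 \cdot \frac{1}{102} = \frac{94}{11} + \frac{67}{102} = \frac{10325}{1122}$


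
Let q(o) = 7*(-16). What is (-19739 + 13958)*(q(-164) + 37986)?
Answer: -218949594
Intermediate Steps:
q(o) = -112
(-19739 + 13958)*(q(-164) + 37986) = (-19739 + 13958)*(-112 + 37986) = -5781*37874 = -218949594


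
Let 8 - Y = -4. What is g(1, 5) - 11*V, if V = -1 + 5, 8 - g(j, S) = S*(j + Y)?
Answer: -101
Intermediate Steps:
Y = 12 (Y = 8 - 1*(-4) = 8 + 4 = 12)
g(j, S) = 8 - S*(12 + j) (g(j, S) = 8 - S*(j + 12) = 8 - S*(12 + j))
V = 4
g(1, 5) - 11*V = (8 - 12*5 - 1*5*1) - 11*4 = (8 - 60 - 5) - 44 = -57 - 44 = -101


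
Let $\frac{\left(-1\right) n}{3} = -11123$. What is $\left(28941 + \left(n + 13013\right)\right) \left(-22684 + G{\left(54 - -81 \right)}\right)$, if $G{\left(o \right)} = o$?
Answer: $-1698458327$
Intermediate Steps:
$n = 33369$ ($n = \left(-3\right) \left(-11123\right) = 33369$)
$\left(28941 + \left(n + 13013\right)\right) \left(-22684 + G{\left(54 - -81 \right)}\right) = \left(28941 + \left(33369 + 13013\right)\right) \left(-22684 + \left(54 - -81\right)\right) = \left(28941 + 46382\right) \left(-22684 + \left(54 + 81\right)\right) = 75323 \left(-22684 + 135\right) = 75323 \left(-22549\right) = -1698458327$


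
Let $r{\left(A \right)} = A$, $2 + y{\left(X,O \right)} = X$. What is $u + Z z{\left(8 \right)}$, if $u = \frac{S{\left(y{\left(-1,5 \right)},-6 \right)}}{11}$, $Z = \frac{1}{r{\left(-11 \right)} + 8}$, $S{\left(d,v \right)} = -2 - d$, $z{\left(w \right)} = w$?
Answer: $- \frac{85}{33} \approx -2.5758$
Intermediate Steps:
$y{\left(X,O \right)} = -2 + X$
$Z = - \frac{1}{3}$ ($Z = \frac{1}{-11 + 8} = \frac{1}{-3} = - \frac{1}{3} \approx -0.33333$)
$u = \frac{1}{11}$ ($u = \frac{-2 - \left(-2 - 1\right)}{11} = \left(-2 - -3\right) \frac{1}{11} = \left(-2 + 3\right) \frac{1}{11} = 1 \cdot \frac{1}{11} = \frac{1}{11} \approx 0.090909$)
$u + Z z{\left(8 \right)} = \frac{1}{11} - \frac{8}{3} = - \frac{85}{33}$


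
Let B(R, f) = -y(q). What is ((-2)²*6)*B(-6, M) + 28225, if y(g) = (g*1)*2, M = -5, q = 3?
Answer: 28081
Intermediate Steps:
y(g) = 2*g (y(g) = g*2 = 2*g)
B(R, f) = -6 (B(R, f) = -2*3 = -1*6 = -6)
((-2)²*6)*B(-6, M) + 28225 = ((-2)²*6)*(-6) + 28225 = (4*6)*(-6) + 28225 = 24*(-6) + 28225 = -144 + 28225 = 28081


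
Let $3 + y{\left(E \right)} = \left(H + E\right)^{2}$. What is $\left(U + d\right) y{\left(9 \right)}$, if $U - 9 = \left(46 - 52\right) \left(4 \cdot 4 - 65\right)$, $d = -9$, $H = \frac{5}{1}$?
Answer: $56742$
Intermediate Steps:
$H = 5$ ($H = 5 \cdot 1 = 5$)
$y{\left(E \right)} = -3 + \left(5 + E\right)^{2}$
$U = 303$ ($U = 9 + \left(46 - 52\right) \left(4 \cdot 4 - 65\right) = 9 - 6 \left(16 - 65\right) = 9 - -294 = 9 + 294 = 303$)
$\left(U + d\right) y{\left(9 \right)} = \left(303 - 9\right) \left(-3 + \left(5 + 9\right)^{2}\right) = 294 \left(-3 + 14^{2}\right) = 294 \left(-3 + 196\right) = 294 \cdot 193 = 56742$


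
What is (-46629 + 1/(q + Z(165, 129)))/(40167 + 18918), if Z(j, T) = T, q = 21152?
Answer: -992311748/1257387885 ≈ -0.78918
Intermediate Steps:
(-46629 + 1/(q + Z(165, 129)))/(40167 + 18918) = (-46629 + 1/(21152 + 129))/(40167 + 18918) = (-46629 + 1/21281)/59085 = (-46629 + 1/21281)*(1/59085) = -992311748/21281*1/59085 = -992311748/1257387885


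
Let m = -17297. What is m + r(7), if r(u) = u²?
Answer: -17248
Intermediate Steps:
m + r(7) = -17297 + 7² = -17297 + 49 = -17248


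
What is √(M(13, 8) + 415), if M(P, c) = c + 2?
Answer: 5*√17 ≈ 20.616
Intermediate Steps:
M(P, c) = 2 + c
√(M(13, 8) + 415) = √((2 + 8) + 415) = √(10 + 415) = √425 = 5*√17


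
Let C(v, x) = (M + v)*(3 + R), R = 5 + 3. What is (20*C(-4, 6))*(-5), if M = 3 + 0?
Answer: 1100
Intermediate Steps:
M = 3
R = 8
C(v, x) = 33 + 11*v (C(v, x) = (3 + v)*(3 + 8) = (3 + v)*11 = 33 + 11*v)
(20*C(-4, 6))*(-5) = (20*(33 + 11*(-4)))*(-5) = (20*(33 - 44))*(-5) = (20*(-11))*(-5) = -220*(-5) = 1100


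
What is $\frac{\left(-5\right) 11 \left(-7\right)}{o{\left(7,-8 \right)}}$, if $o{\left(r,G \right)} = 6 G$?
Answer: $- \frac{385}{48} \approx -8.0208$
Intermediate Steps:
$\frac{\left(-5\right) 11 \left(-7\right)}{o{\left(7,-8 \right)}} = \frac{\left(-5\right) 11 \left(-7\right)}{6 \left(-8\right)} = \frac{\left(-55\right) \left(-7\right)}{-48} = \left(- \frac{1}{48}\right) 385 = - \frac{385}{48}$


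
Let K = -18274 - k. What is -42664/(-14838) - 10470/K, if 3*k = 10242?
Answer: 270162673/80451636 ≈ 3.3581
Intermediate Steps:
k = 3414 (k = (1/3)*10242 = 3414)
K = -21688 (K = -18274 - 1*3414 = -18274 - 3414 = -21688)
-42664/(-14838) - 10470/K = -42664/(-14838) - 10470/(-21688) = -42664*(-1/14838) - 10470*(-1/21688) = 21332/7419 + 5235/10844 = 270162673/80451636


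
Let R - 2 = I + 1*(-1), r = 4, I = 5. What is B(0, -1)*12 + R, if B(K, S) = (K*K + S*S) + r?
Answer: 66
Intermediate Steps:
R = 6 (R = 2 + (5 + 1*(-1)) = 2 + (5 - 1) = 2 + 4 = 6)
B(K, S) = 4 + K² + S² (B(K, S) = (K*K + S*S) + 4 = (K² + S²) + 4 = 4 + K² + S²)
B(0, -1)*12 + R = (4 + 0² + (-1)²)*12 + 6 = (4 + 0 + 1)*12 + 6 = 5*12 + 6 = 60 + 6 = 66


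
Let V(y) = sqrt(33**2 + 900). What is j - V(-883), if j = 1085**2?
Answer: 1177225 - 3*sqrt(221) ≈ 1.1772e+6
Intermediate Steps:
j = 1177225
V(y) = 3*sqrt(221) (V(y) = sqrt(1089 + 900) = sqrt(1989) = 3*sqrt(221))
j - V(-883) = 1177225 - 3*sqrt(221)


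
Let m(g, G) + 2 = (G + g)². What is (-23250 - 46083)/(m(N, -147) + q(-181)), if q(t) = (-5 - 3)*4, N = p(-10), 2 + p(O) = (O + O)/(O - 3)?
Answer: -11717277/3669143 ≈ -3.1935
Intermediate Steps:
p(O) = -2 + 2*O/(-3 + O) (p(O) = -2 + (O + O)/(O - 3) = -2 + (2*O)/(-3 + O) = -2 + 2*O/(-3 + O))
N = -6/13 (N = 6/(-3 - 10) = 6/(-13) = 6*(-1/13) = -6/13 ≈ -0.46154)
m(g, G) = -2 + (G + g)²
q(t) = -32 (q(t) = -8*4 = -32)
(-23250 - 46083)/(m(N, -147) + q(-181)) = (-23250 - 46083)/((-2 + (-147 - 6/13)²) - 32) = -69333/((-2 + (-1917/13)²) - 32) = -69333/((-2 + 3674889/169) - 32) = -69333/(3674551/169 - 32) = -69333/3669143/169 = -69333*169/3669143 = -11717277/3669143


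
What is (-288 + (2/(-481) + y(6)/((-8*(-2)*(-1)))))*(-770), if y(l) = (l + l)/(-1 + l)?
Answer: 213447311/962 ≈ 2.2188e+5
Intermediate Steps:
y(l) = 2*l/(-1 + l) (y(l) = (2*l)/(-1 + l) = 2*l/(-1 + l))
(-288 + (2/(-481) + y(6)/((-8*(-2)*(-1)))))*(-770) = (-288 + (2/(-481) + (2*6/(-1 + 6))/((-8*(-2)*(-1)))))*(-770) = (-288 + (2*(-1/481) + (2*6/5)/((16*(-1)))))*(-770) = (-288 + (-2/481 + (2*6*(1/5))/(-16)))*(-770) = (-288 + (-2/481 + (12/5)*(-1/16)))*(-770) = (-288 + (-2/481 - 3/20))*(-770) = (-288 - 1483/9620)*(-770) = -2772043/9620*(-770) = 213447311/962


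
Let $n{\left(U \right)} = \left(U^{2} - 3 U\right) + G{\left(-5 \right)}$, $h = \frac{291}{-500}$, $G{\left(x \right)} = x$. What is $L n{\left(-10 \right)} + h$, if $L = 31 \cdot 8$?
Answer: $\frac{15499709}{500} \approx 30999.0$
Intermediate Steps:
$L = 248$
$h = - \frac{291}{500}$ ($h = 291 \left(- \frac{1}{500}\right) = - \frac{291}{500} \approx -0.582$)
$n{\left(U \right)} = -5 + U^{2} - 3 U$ ($n{\left(U \right)} = \left(U^{2} - 3 U\right) - 5 = -5 + U^{2} - 3 U$)
$L n{\left(-10 \right)} + h = 248 \left(-5 + \left(-10\right)^{2} - -30\right) - \frac{291}{500} = 248 \left(-5 + 100 + 30\right) - \frac{291}{500} = 248 \cdot 125 - \frac{291}{500} = 31000 - \frac{291}{500} = \frac{15499709}{500}$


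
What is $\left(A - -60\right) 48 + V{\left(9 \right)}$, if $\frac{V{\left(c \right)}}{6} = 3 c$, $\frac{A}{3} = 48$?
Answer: $9954$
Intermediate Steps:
$A = 144$ ($A = 3 \cdot 48 = 144$)
$V{\left(c \right)} = 18 c$ ($V{\left(c \right)} = 6 \cdot 3 c = 18 c$)
$\left(A - -60\right) 48 + V{\left(9 \right)} = \left(144 - -60\right) 48 + 18 \cdot 9 = \left(144 + 60\right) 48 + 162 = 204 \cdot 48 + 162 = 9792 + 162 = 9954$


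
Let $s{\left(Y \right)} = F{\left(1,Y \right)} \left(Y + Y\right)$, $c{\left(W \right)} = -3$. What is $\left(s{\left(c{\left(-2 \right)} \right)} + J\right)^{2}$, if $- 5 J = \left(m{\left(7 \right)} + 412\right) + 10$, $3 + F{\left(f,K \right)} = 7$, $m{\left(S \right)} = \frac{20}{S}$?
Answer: $\frac{14546596}{1225} \approx 11875.0$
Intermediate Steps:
$F{\left(f,K \right)} = 4$ ($F{\left(f,K \right)} = -3 + 7 = 4$)
$s{\left(Y \right)} = 8 Y$ ($s{\left(Y \right)} = 4 \left(Y + Y\right) = 4 \cdot 2 Y = 8 Y$)
$J = - \frac{2974}{35}$ ($J = - \frac{\left(\frac{20}{7} + 412\right) + 10}{5} = - \frac{\frac{2904}{7} + 10}{5} = \left(- \frac{1}{5}\right) \frac{2974}{7} = - \frac{2974}{35} \approx -84.971$)
$\left(s{\left(c{\left(-2 \right)} \right)} + J\right)^{2} = \left(8 \left(-3\right) - \frac{2974}{35}\right)^{2} = \left(-24 - \frac{2974}{35}\right)^{2} = \left(- \frac{3814}{35}\right)^{2} = \frac{14546596}{1225}$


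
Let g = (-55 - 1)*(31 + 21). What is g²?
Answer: 8479744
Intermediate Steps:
g = -2912 (g = -56*52 = -2912)
g² = (-2912)² = 8479744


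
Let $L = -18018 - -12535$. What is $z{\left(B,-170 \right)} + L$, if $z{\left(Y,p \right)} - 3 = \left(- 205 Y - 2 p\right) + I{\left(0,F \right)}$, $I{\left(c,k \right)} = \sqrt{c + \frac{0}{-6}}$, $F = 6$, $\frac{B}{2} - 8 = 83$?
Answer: $-42450$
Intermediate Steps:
$B = 182$ ($B = 16 + 2 \cdot 83 = 16 + 166 = 182$)
$I{\left(c,k \right)} = \sqrt{c}$ ($I{\left(c,k \right)} = \sqrt{c + 0 \left(- \frac{1}{6}\right)} = \sqrt{c + 0} = \sqrt{c}$)
$z{\left(Y,p \right)} = 3 - 205 Y - 2 p$ ($z{\left(Y,p \right)} = 3 - \left(0 + 2 p + 205 Y\right) = 3 + \left(\left(- 205 Y - 2 p\right) + 0\right) = 3 - \left(2 p + 205 Y\right) = 3 - 205 Y - 2 p$)
$L = -5483$ ($L = -18018 + 12535 = -5483$)
$z{\left(B,-170 \right)} + L = \left(3 - 37310 - -340\right) - 5483 = \left(3 - 37310 + 340\right) - 5483 = -36967 - 5483 = -42450$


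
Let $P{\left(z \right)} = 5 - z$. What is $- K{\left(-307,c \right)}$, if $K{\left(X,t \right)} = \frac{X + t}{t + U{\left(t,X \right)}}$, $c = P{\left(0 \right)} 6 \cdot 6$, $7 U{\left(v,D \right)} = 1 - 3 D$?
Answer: $\frac{889}{2182} \approx 0.40742$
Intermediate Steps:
$U{\left(v,D \right)} = \frac{1}{7} - \frac{3 D}{7}$ ($U{\left(v,D \right)} = \frac{1 - 3 D}{7} = \frac{1}{7} - \frac{3 D}{7}$)
$c = 180$ ($c = \left(5 - 0\right) 6 \cdot 6 = \left(5 + 0\right) 6 \cdot 6 = 5 \cdot 6 \cdot 6 = 30 \cdot 6 = 180$)
$K{\left(X,t \right)} = \frac{X + t}{\frac{1}{7} + t - \frac{3 X}{7}}$ ($K{\left(X,t \right)} = \frac{X + t}{t - \left(- \frac{1}{7} + \frac{3 X}{7}\right)} = \frac{X + t}{\frac{1}{7} + t - \frac{3 X}{7}}$)
$- K{\left(-307,c \right)} = - \frac{7 \left(-307 + 180\right)}{1 - -921 + 7 \cdot 180} = - \frac{7 \left(-127\right)}{1 + 921 + 1260} = - \frac{7 \left(-127\right)}{2182} = \left(-1\right) \left(- \frac{889}{2182}\right) = \frac{889}{2182}$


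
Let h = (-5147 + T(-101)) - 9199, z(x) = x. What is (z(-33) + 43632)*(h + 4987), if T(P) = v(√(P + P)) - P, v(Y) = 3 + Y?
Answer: -403508745 + 43599*I*√202 ≈ -4.0351e+8 + 6.1966e+5*I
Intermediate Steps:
T(P) = 3 - P + √2*√P (T(P) = (3 + √(P + P)) - P = (3 + √(2*P)) - P = (3 + √2*√P) - P = 3 - P + √2*√P)
h = -14242 + I*√202 (h = (-5147 + (3 - 1*(-101) + √2*√(-101))) - 9199 = (-5147 + (3 + 101 + √2*(I*√101))) - 9199 = (-5147 + (3 + 101 + I*√202)) - 9199 = (-5147 + (104 + I*√202)) - 9199 = (-5043 + I*√202) - 9199 = -14242 + I*√202 ≈ -14242.0 + 14.213*I)
(z(-33) + 43632)*(h + 4987) = (-33 + 43632)*((-14242 + I*√202) + 4987) = 43599*(-9255 + I*√202) = -403508745 + 43599*I*√202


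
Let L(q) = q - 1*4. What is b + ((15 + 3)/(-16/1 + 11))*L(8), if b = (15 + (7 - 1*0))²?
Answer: 2348/5 ≈ 469.60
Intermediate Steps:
L(q) = -4 + q (L(q) = q - 4 = -4 + q)
b = 484 (b = (15 + (7 + 0))² = (15 + 7)² = 22² = 484)
b + ((15 + 3)/(-16/1 + 11))*L(8) = 484 + ((15 + 3)/(-16/1 + 11))*(-4 + 8) = 484 + (18/(-16*1 + 11))*4 = 484 + (18/(-16 + 11))*4 = 484 + (18/(-5))*4 = 484 - ⅕*18*4 = 484 - 18/5*4 = 484 - 72/5 = 2348/5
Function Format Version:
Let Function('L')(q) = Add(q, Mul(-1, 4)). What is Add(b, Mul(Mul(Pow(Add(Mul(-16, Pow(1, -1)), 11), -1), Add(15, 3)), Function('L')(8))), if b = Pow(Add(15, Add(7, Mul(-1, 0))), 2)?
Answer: Rational(2348, 5) ≈ 469.60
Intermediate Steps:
Function('L')(q) = Add(-4, q) (Function('L')(q) = Add(q, -4) = Add(-4, q))
b = 484 (b = Pow(Add(15, Add(7, 0)), 2) = Pow(Add(15, 7), 2) = Pow(22, 2) = 484)
Add(b, Mul(Mul(Pow(Add(Mul(-16, Pow(1, -1)), 11), -1), Add(15, 3)), Function('L')(8))) = Add(484, Mul(Mul(Pow(Add(Mul(-16, Pow(1, -1)), 11), -1), Add(15, 3)), Add(-4, 8))) = Add(484, Mul(Mul(Pow(Add(Mul(-16, 1), 11), -1), 18), 4)) = Add(484, Mul(Mul(Pow(Add(-16, 11), -1), 18), 4)) = Add(484, Mul(Mul(Pow(-5, -1), 18), 4)) = Add(484, Mul(Mul(Rational(-1, 5), 18), 4)) = Add(484, Mul(Rational(-18, 5), 4)) = Add(484, Rational(-72, 5)) = Rational(2348, 5)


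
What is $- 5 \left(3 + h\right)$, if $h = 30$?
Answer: $-165$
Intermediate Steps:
$- 5 \left(3 + h\right) = - 5 \left(3 + 30\right) = \left(-5\right) 33 = -165$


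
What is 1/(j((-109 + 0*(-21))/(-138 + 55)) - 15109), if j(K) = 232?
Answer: -1/14877 ≈ -6.7218e-5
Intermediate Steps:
1/(j((-109 + 0*(-21))/(-138 + 55)) - 15109) = 1/(232 - 15109) = 1/(-14877) = -1/14877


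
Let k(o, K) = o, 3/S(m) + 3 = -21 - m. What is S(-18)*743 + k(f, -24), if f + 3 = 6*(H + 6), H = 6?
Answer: -605/2 ≈ -302.50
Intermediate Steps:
S(m) = 3/(-24 - m) (S(m) = 3/(-3 + (-21 - m)) = 3/(-24 - m))
f = 69 (f = -3 + 6*(6 + 6) = -3 + 6*12 = -3 + 72 = 69)
S(-18)*743 + k(f, -24) = -3/(24 - 18)*743 + 69 = -3/6*743 + 69 = -3*1/6*743 + 69 = -1/2*743 + 69 = -743/2 + 69 = -605/2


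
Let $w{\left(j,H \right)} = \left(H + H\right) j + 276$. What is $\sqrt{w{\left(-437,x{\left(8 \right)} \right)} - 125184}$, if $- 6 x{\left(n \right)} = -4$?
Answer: $\frac{2 i \sqrt{282354}}{3} \approx 354.25 i$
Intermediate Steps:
$x{\left(n \right)} = \frac{2}{3}$ ($x{\left(n \right)} = \left(- \frac{1}{6}\right) \left(-4\right) = \frac{2}{3}$)
$w{\left(j,H \right)} = 276 + 2 H j$ ($w{\left(j,H \right)} = 2 H j + 276 = 276 + 2 H j$)
$\sqrt{w{\left(-437,x{\left(8 \right)} \right)} - 125184} = \sqrt{\left(276 + 2 \cdot \frac{2}{3} \left(-437\right)\right) - 125184} = \sqrt{\left(276 - \frac{1748}{3}\right) - 125184} = \sqrt{- \frac{920}{3} - 125184} = \sqrt{- \frac{376472}{3}} = \frac{2 i \sqrt{282354}}{3}$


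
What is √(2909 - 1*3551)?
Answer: I*√642 ≈ 25.338*I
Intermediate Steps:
√(2909 - 1*3551) = √(2909 - 3551) = √(-642) = I*√642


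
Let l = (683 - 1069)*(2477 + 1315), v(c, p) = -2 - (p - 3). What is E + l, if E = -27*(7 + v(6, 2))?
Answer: -1463874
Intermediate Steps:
v(c, p) = 1 - p (v(c, p) = -2 - (-3 + p) = -2 + (3 - p) = 1 - p)
E = -162 (E = -27*(7 + (1 - 1*2)) = -27*(7 + (1 - 2)) = -27*(7 - 1) = -27*6 = -162)
l = -1463712 (l = -386*3792 = -1463712)
E + l = -162 - 1463712 = -1463874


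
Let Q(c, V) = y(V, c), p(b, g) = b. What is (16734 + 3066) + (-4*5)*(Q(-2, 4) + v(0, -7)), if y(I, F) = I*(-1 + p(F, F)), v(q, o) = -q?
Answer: 20040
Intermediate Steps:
y(I, F) = I*(-1 + F)
Q(c, V) = V*(-1 + c)
(16734 + 3066) + (-4*5)*(Q(-2, 4) + v(0, -7)) = (16734 + 3066) + (-4*5)*(4*(-1 - 2) - 1*0) = 19800 - 20*(4*(-3) + 0) = 19800 - 20*(-12 + 0) = 19800 - 20*(-12) = 19800 + 240 = 20040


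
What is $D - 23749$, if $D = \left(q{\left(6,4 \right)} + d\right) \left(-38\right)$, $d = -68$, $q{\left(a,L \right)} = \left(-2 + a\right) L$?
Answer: $-21773$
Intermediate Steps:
$q{\left(a,L \right)} = L \left(-2 + a\right)$
$D = 1976$ ($D = \left(4 \left(-2 + 6\right) - 68\right) \left(-38\right) = \left(4 \cdot 4 - 68\right) \left(-38\right) = \left(16 - 68\right) \left(-38\right) = \left(-52\right) \left(-38\right) = 1976$)
$D - 23749 = 1976 - 23749 = -21773$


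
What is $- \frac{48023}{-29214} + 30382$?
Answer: $\frac{887627771}{29214} \approx 30384.0$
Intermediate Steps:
$- \frac{48023}{-29214} + 30382 = \left(-48023\right) \left(- \frac{1}{29214}\right) + 30382 = \frac{48023}{29214} + 30382 = \frac{887627771}{29214}$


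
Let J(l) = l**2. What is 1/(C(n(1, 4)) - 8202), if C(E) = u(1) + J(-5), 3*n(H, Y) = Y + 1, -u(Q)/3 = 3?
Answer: -1/8186 ≈ -0.00012216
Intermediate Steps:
u(Q) = -9 (u(Q) = -3*3 = -9)
n(H, Y) = 1/3 + Y/3 (n(H, Y) = (Y + 1)/3 = (1 + Y)/3 = 1/3 + Y/3)
C(E) = 16 (C(E) = -9 + (-5)**2 = -9 + 25 = 16)
1/(C(n(1, 4)) - 8202) = 1/(16 - 8202) = 1/(-8186) = -1/8186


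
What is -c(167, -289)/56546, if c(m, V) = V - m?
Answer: 228/28273 ≈ 0.0080642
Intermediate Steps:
-c(167, -289)/56546 = -(-289 - 1*167)/56546 = -(-289 - 167)/56546 = -(-456)/56546 = -1*(-228/28273) = 228/28273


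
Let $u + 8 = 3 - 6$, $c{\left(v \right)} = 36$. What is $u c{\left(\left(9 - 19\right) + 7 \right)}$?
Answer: $-396$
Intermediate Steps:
$u = -11$ ($u = -8 + \left(3 - 6\right) = -8 - 3 = -11$)
$u c{\left(\left(9 - 19\right) + 7 \right)} = \left(-11\right) 36 = -396$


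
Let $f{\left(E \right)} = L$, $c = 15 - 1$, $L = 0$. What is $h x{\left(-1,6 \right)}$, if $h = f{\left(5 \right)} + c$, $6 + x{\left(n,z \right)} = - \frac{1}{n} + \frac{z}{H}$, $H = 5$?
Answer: $- \frac{266}{5} \approx -53.2$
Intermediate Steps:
$c = 14$ ($c = 15 - 1 = 14$)
$f{\left(E \right)} = 0$
$x{\left(n,z \right)} = -6 - \frac{1}{n} + \frac{z}{5}$ ($x{\left(n,z \right)} = -6 + \left(- \frac{1}{n} + \frac{z}{5}\right) = -6 - \frac{1}{n} + \frac{z}{5}$)
$h = 14$ ($h = 0 + 14 = 14$)
$h x{\left(-1,6 \right)} = 14 \left(-6 - \frac{1}{-1} + \frac{1}{5} \cdot 6\right) = 14 \left(-6 - -1 + \frac{6}{5}\right) = 14 \left(-6 + 1 + \frac{6}{5}\right) = 14 \left(- \frac{19}{5}\right) = - \frac{266}{5}$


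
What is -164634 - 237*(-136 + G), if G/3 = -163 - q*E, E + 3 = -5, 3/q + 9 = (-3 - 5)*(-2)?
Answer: -132627/7 ≈ -18947.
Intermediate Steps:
q = 3/7 (q = 3/(-9 + (-3 - 5)*(-2)) = 3/(-9 - 8*(-2)) = 3/(-9 + 16) = 3/7 ≈ 0.42857)
E = -8 (E = -3 - 5 = -8)
G = -3351/7 (G = 3*(-163 - 3*(-8)/7) = 3*(-163 - 1*(-24/7)) = 3*(-163 + 24/7) = 3*(-1117/7) = -3351/7 ≈ -478.71)
-164634 - 237*(-136 + G) = -164634 - 237*(-136 - 3351/7) = -164634 - 237*(-4303)/7 = -164634 - 1*(-1019811/7) = -164634 + 1019811/7 = -132627/7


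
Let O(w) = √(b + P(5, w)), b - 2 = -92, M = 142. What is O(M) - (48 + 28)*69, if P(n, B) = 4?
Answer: -5244 + I*√86 ≈ -5244.0 + 9.2736*I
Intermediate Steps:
b = -90 (b = 2 - 92 = -90)
O(w) = I*√86 (O(w) = √(-90 + 4) = √(-86) = I*√86)
O(M) - (48 + 28)*69 = I*√86 - (48 + 28)*69 = I*√86 - 76*69 = I*√86 - 1*5244 = I*√86 - 5244 = -5244 + I*√86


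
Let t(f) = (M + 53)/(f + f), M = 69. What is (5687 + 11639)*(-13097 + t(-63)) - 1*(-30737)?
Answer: -14294993641/63 ≈ -2.2690e+8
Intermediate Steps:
t(f) = 61/f (t(f) = (69 + 53)/(f + f) = 122/((2*f)) = 122*(1/(2*f)) = 61/f)
(5687 + 11639)*(-13097 + t(-63)) - 1*(-30737) = (5687 + 11639)*(-13097 + 61/(-63)) - 1*(-30737) = 17326*(-13097 + 61*(-1/63)) + 30737 = 17326*(-13097 - 61/63) + 30737 = 17326*(-825172/63) + 30737 = -14296930072/63 + 30737 = -14294993641/63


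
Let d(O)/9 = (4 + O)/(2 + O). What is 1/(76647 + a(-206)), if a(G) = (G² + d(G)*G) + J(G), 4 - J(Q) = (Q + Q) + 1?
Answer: 17/2000257 ≈ 8.4989e-6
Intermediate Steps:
J(Q) = 3 - 2*Q (J(Q) = 4 - ((Q + Q) + 1) = 4 - (2*Q + 1) = 4 - (1 + 2*Q) = 4 + (-1 - 2*Q) = 3 - 2*Q)
d(O) = 9*(4 + O)/(2 + O) (d(O) = 9*((4 + O)/(2 + O)) = 9*(4 + O)/(2 + O))
a(G) = 3 + G² - 2*G + 9*G*(4 + G)/(2 + G) (a(G) = (G² + (9*(4 + G)/(2 + G))*G) + (3 - 2*G) = (G² + 9*G*(4 + G)/(2 + G)) + (3 - 2*G) = 3 + G² - 2*G + 9*G*(4 + G)/(2 + G))
1/(76647 + a(-206)) = 1/(76647 + (6 + (-206)³ + 9*(-206)² + 35*(-206))/(2 - 206)) = 1/(76647 + (6 - 8741816 + 9*42436 - 7210)/(-204)) = 1/(76647 - (6 - 8741816 + 381924 - 7210)/204) = 1/(76647 - 1/204*(-8367096)) = 1/(76647 + 697258/17) = 1/(2000257/17) = 17/2000257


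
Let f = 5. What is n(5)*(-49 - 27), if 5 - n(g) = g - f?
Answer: -380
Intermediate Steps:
n(g) = 10 - g (n(g) = 5 - (g - 1*5) = 5 - (g - 5) = 5 - (-5 + g) = 5 + (5 - g) = 10 - g)
n(5)*(-49 - 27) = (10 - 1*5)*(-49 - 27) = (10 - 5)*(-76) = 5*(-76) = -380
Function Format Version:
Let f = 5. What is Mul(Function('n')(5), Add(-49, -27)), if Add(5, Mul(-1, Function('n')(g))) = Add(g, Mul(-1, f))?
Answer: -380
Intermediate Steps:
Function('n')(g) = Add(10, Mul(-1, g)) (Function('n')(g) = Add(5, Mul(-1, Add(g, Mul(-1, 5)))) = Add(5, Mul(-1, Add(g, -5))) = Add(5, Mul(-1, Add(-5, g))) = Add(5, Add(5, Mul(-1, g))) = Add(10, Mul(-1, g)))
Mul(Function('n')(5), Add(-49, -27)) = Mul(Add(10, Mul(-1, 5)), Add(-49, -27)) = Mul(Add(10, -5), -76) = Mul(5, -76) = -380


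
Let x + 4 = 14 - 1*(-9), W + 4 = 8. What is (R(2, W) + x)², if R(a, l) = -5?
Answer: 196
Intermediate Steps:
W = 4 (W = -4 + 8 = 4)
x = 19 (x = -4 + (14 - 1*(-9)) = -4 + (14 + 9) = -4 + 23 = 19)
(R(2, W) + x)² = (-5 + 19)² = 14² = 196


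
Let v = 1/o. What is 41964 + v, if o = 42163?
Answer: 1769328133/42163 ≈ 41964.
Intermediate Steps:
v = 1/42163 ≈ 2.3717e-5
41964 + v = 41964 + 1/42163 = 1769328133/42163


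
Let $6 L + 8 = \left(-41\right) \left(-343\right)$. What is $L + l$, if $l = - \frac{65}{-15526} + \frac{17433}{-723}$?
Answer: $\frac{4337440467}{1870883} \approx 2318.4$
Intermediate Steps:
$L = \frac{4685}{2}$ ($L = - \frac{4}{3} + \frac{\left(-41\right) \left(-343\right)}{6} = - \frac{4}{3} + \frac{1}{6} \cdot 14063 = - \frac{4}{3} + \frac{14063}{6} = \frac{4685}{2} \approx 2342.5$)
$l = - \frac{90205921}{3741766}$ ($l = \left(-65\right) \left(- \frac{1}{15526}\right) + 17433 \left(- \frac{1}{723}\right) = \frac{65}{15526} - \frac{5811}{241} = - \frac{90205921}{3741766} \approx -24.108$)
$L + l = \frac{4685}{2} - \frac{90205921}{3741766} = \frac{4337440467}{1870883}$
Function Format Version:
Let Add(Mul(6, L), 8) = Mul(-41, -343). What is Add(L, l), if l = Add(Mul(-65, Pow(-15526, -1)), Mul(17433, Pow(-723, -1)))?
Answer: Rational(4337440467, 1870883) ≈ 2318.4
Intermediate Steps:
L = Rational(4685, 2) (L = Add(Rational(-4, 3), Mul(Rational(1, 6), Mul(-41, -343))) = Add(Rational(-4, 3), Mul(Rational(1, 6), 14063)) = Add(Rational(-4, 3), Rational(14063, 6)) = Rational(4685, 2) ≈ 2342.5)
l = Rational(-90205921, 3741766) (l = Add(Mul(-65, Rational(-1, 15526)), Mul(17433, Rational(-1, 723))) = Add(Rational(65, 15526), Rational(-5811, 241)) = Rational(-90205921, 3741766) ≈ -24.108)
Add(L, l) = Add(Rational(4685, 2), Rational(-90205921, 3741766)) = Rational(4337440467, 1870883)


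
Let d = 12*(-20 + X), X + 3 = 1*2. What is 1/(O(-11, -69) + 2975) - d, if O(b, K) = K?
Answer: 732313/2906 ≈ 252.00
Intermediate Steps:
X = -1 (X = -3 + 1*2 = -3 + 2 = -1)
d = -252 (d = 12*(-20 - 1) = 12*(-21) = -252)
1/(O(-11, -69) + 2975) - d = 1/(-69 + 2975) - 1*(-252) = 1/2906 + 252 = 732313/2906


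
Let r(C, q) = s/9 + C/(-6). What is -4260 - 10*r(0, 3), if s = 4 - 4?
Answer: -4260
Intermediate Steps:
s = 0
r(C, q) = -C/6 (r(C, q) = 0/9 + C/(-6) = 0*(1/9) + C*(-1/6) = 0 - C/6 = -C/6)
-4260 - 10*r(0, 3) = -4260 - (-5)*0/3 = -4260 - 10*0 = -4260 + 0 = -4260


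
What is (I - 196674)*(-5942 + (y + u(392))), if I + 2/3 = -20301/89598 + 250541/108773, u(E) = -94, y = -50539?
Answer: 108439578715591129525/9745843254 ≈ 1.1127e+10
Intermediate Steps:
I = 13742543009/9745843254 (I = -⅔ + (-20301/89598 + 250541/108773) = -⅔ + (-20301*1/89598 + 250541*(1/108773)) = -⅔ + (-6767/29866 + 250541/108773) = -⅔ + 6746590615/3248614418 = 13742543009/9745843254 ≈ 1.4101)
(I - 196674)*(-5942 + (y + u(392))) = (13742543009/9745843254 - 196674)*(-5942 + (-50539 - 94)) = -1916740233594187*(-5942 - 50633)/9745843254 = -1916740233594187/9745843254*(-56575) = 108439578715591129525/9745843254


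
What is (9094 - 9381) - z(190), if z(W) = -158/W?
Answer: -27186/95 ≈ -286.17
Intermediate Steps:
(9094 - 9381) - z(190) = (9094 - 9381) - (-158)/190 = -287 - (-158)/190 = -287 - 1*(-79/95) = -287 + 79/95 = -27186/95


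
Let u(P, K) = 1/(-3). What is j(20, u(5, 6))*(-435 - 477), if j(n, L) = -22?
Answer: 20064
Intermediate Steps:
u(P, K) = -⅓
j(20, u(5, 6))*(-435 - 477) = -22*(-435 - 477) = -22*(-912) = 20064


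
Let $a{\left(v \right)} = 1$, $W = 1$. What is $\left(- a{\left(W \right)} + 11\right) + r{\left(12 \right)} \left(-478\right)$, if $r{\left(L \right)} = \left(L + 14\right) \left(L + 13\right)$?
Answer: $-310690$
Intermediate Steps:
$r{\left(L \right)} = \left(13 + L\right) \left(14 + L\right)$ ($r{\left(L \right)} = \left(14 + L\right) \left(13 + L\right) = \left(13 + L\right) \left(14 + L\right)$)
$\left(- a{\left(W \right)} + 11\right) + r{\left(12 \right)} \left(-478\right) = \left(\left(-1\right) 1 + 11\right) + \left(182 + 12^{2} + 27 \cdot 12\right) \left(-478\right) = \left(-1 + 11\right) + \left(182 + 144 + 324\right) \left(-478\right) = 10 + 650 \left(-478\right) = 10 - 310700 = -310690$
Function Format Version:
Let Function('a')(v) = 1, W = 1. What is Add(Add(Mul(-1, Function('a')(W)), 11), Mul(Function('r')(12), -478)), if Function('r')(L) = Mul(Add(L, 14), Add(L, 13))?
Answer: -310690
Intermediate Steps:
Function('r')(L) = Mul(Add(13, L), Add(14, L)) (Function('r')(L) = Mul(Add(14, L), Add(13, L)) = Mul(Add(13, L), Add(14, L)))
Add(Add(Mul(-1, Function('a')(W)), 11), Mul(Function('r')(12), -478)) = Add(Add(Mul(-1, 1), 11), Mul(Add(182, Pow(12, 2), Mul(27, 12)), -478)) = Add(Add(-1, 11), Mul(Add(182, 144, 324), -478)) = Add(10, Mul(650, -478)) = Add(10, -310700) = -310690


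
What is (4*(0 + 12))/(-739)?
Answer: -48/739 ≈ -0.064953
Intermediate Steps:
(4*(0 + 12))/(-739) = (4*12)*(-1/739) = 48*(-1/739) = -48/739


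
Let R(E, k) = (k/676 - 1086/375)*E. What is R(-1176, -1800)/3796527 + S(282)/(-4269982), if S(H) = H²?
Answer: -137816430664462/8153798303496625 ≈ -0.016902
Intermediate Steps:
R(E, k) = E*(-362/125 + k/676) (R(E, k) = (k*(1/676) - 1086*1/375)*E = (k/676 - 362/125)*E = (-362/125 + k/676)*E = E*(-362/125 + k/676))
R(-1176, -1800)/3796527 + S(282)/(-4269982) = ((1/84500)*(-1176)*(-244712 + 125*(-1800)))/3796527 + 282²/(-4269982) = ((1/84500)*(-1176)*(-244712 - 225000))*(1/3796527) + 79524*(-1/4269982) = ((1/84500)*(-1176)*(-469712))*(1/3796527) - 39762/2134991 = (138095328/21125)*(1/3796527) - 39762/2134991 = 6575968/3819125375 - 39762/2134991 = -137816430664462/8153798303496625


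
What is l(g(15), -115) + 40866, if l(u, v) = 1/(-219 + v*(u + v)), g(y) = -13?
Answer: 592597867/14501 ≈ 40866.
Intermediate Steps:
l(g(15), -115) + 40866 = 1/(-219 + (-115)² - 13*(-115)) + 40866 = 1/(-219 + 13225 + 1495) + 40866 = 1/14501 + 40866 = 592597867/14501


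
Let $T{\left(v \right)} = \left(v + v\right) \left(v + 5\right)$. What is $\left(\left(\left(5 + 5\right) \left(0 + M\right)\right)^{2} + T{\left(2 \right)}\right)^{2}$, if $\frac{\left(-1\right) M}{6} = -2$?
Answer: $208167184$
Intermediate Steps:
$M = 12$ ($M = \left(-6\right) \left(-2\right) = 12$)
$T{\left(v \right)} = 2 v \left(5 + v\right)$
$\left(\left(\left(5 + 5\right) \left(0 + M\right)\right)^{2} + T{\left(2 \right)}\right)^{2} = \left(\left(\left(5 + 5\right) \left(0 + 12\right)\right)^{2} + 2 \cdot 2 \left(5 + 2\right)\right)^{2} = \left(\left(10 \cdot 12\right)^{2} + 2 \cdot 2 \cdot 7\right)^{2} = \left(120^{2} + 28\right)^{2} = \left(14400 + 28\right)^{2} = 14428^{2} = 208167184$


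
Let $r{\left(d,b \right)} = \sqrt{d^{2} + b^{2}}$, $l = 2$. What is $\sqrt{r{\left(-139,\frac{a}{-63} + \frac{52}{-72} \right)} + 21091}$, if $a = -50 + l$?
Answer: $\frac{\sqrt{37204524 + 14 \sqrt{306740221}}}{42} \approx 145.71$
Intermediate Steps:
$a = -48$ ($a = -50 + 2 = -48$)
$r{\left(d,b \right)} = \sqrt{b^{2} + d^{2}}$
$\sqrt{r{\left(-139,\frac{a}{-63} + \frac{52}{-72} \right)} + 21091} = \sqrt{\sqrt{\left(- \frac{48}{-63} + \frac{52}{-72}\right)^{2} + \left(-139\right)^{2}} + 21091} = \sqrt{\sqrt{\left(\left(-48\right) \left(- \frac{1}{63}\right) + 52 \left(- \frac{1}{72}\right)\right)^{2} + 19321} + 21091} = \sqrt{\sqrt{\left(\frac{16}{21} - \frac{13}{18}\right)^{2} + 19321} + 21091} = \sqrt{\sqrt{\left(\frac{5}{126}\right)^{2} + 19321} + 21091} = \sqrt{\sqrt{\frac{25}{15876} + 19321} + 21091} = \sqrt{\sqrt{\frac{306740221}{15876}} + 21091} = \sqrt{\frac{\sqrt{306740221}}{126} + 21091} = \sqrt{21091 + \frac{\sqrt{306740221}}{126}}$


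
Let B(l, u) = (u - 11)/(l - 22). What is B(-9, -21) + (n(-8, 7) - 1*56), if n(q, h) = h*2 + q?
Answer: -1518/31 ≈ -48.968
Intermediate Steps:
n(q, h) = q + 2*h (n(q, h) = 2*h + q = q + 2*h)
B(l, u) = (-11 + u)/(-22 + l)
B(-9, -21) + (n(-8, 7) - 1*56) = (-11 - 21)/(-22 - 9) + ((-8 + 2*7) - 1*56) = -32/(-31) + ((-8 + 14) - 56) = -1/31*(-32) + (6 - 56) = 32/31 - 50 = -1518/31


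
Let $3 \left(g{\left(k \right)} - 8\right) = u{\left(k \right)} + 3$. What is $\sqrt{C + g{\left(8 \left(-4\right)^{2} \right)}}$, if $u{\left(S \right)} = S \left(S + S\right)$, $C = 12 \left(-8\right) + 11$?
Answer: $\frac{2 \sqrt{24405}}{3} \approx 104.15$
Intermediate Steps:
$C = -85$ ($C = -96 + 11 = -85$)
$u{\left(S \right)} = 2 S^{2}$ ($u{\left(S \right)} = S 2 S = 2 S^{2}$)
$g{\left(k \right)} = 9 + \frac{2 k^{2}}{3}$ ($g{\left(k \right)} = 8 + \frac{2 k^{2} + 3}{3} = 8 + \frac{3 + 2 k^{2}}{3} = 8 + \left(1 + \frac{2 k^{2}}{3}\right) = 9 + \frac{2 k^{2}}{3}$)
$\sqrt{C + g{\left(8 \left(-4\right)^{2} \right)}} = \sqrt{-85 + \left(9 + \frac{2 \left(8 \left(-4\right)^{2}\right)^{2}}{3}\right)} = \sqrt{-85 + \left(9 + \frac{2 \left(8 \cdot 16\right)^{2}}{3}\right)} = \sqrt{-85 + \left(9 + \frac{2 \cdot 128^{2}}{3}\right)} = \sqrt{-85 + \left(9 + \frac{2}{3} \cdot 16384\right)} = \sqrt{-85 + \left(9 + \frac{32768}{3}\right)} = \sqrt{-85 + \frac{32795}{3}} = \sqrt{\frac{32540}{3}} = \frac{2 \sqrt{24405}}{3}$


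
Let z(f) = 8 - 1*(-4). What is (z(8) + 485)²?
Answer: 247009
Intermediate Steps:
z(f) = 12 (z(f) = 8 + 4 = 12)
(z(8) + 485)² = (12 + 485)² = 497² = 247009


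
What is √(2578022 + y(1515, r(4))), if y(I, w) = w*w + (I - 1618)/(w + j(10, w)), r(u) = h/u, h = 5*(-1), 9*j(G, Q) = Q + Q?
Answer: 3*√13864400385/220 ≈ 1605.6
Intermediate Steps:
j(G, Q) = 2*Q/9 (j(G, Q) = (Q + Q)/9 = (2*Q)/9 = 2*Q/9)
h = -5
r(u) = -5/u
y(I, w) = w² + 9*(-1618 + I)/(11*w) (y(I, w) = w*w + (I - 1618)/(w + 2*w/9) = w² + (-1618 + I)/((11*w/9)) = w² + (-1618 + I)*(9/(11*w)) = w² + 9*(-1618 + I)/(11*w))
√(2578022 + y(1515, r(4))) = √(2578022 + (-14562 + 9*1515 + 11*(-5/4)³)/(11*((-5/4)))) = √(2578022 + (-14562 + 13635 + 11*(-5*¼)³)/(11*((-5*¼)))) = √(2578022 + (-14562 + 13635 + 11*(-5/4)³)/(11*(-5/4))) = √(2578022 + (1/11)*(-⅘)*(-14562 + 13635 + 11*(-125/64))) = √(2578022 + (1/11)*(-⅘)*(-14562 + 13635 - 1375/64)) = √(2578022 + (1/11)*(-⅘)*(-60703/64)) = √(2578022 + 60703/880) = √(2268720063/880) = 3*√13864400385/220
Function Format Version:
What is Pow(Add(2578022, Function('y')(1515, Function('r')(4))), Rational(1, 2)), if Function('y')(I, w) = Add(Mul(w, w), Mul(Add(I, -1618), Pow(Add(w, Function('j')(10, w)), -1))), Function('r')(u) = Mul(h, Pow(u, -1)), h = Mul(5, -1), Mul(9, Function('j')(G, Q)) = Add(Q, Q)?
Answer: Mul(Rational(3, 220), Pow(13864400385, Rational(1, 2))) ≈ 1605.6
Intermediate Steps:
Function('j')(G, Q) = Mul(Rational(2, 9), Q) (Function('j')(G, Q) = Mul(Rational(1, 9), Add(Q, Q)) = Mul(Rational(1, 9), Mul(2, Q)) = Mul(Rational(2, 9), Q))
h = -5
Function('r')(u) = Mul(-5, Pow(u, -1))
Function('y')(I, w) = Add(Pow(w, 2), Mul(Rational(9, 11), Pow(w, -1), Add(-1618, I))) (Function('y')(I, w) = Add(Mul(w, w), Mul(Add(I, -1618), Pow(Add(w, Mul(Rational(2, 9), w)), -1))) = Add(Pow(w, 2), Mul(Add(-1618, I), Pow(Mul(Rational(11, 9), w), -1))) = Add(Pow(w, 2), Mul(Add(-1618, I), Mul(Rational(9, 11), Pow(w, -1)))) = Add(Pow(w, 2), Mul(Rational(9, 11), Pow(w, -1), Add(-1618, I))))
Pow(Add(2578022, Function('y')(1515, Function('r')(4))), Rational(1, 2)) = Pow(Add(2578022, Mul(Rational(1, 11), Pow(Mul(-5, Pow(4, -1)), -1), Add(-14562, Mul(9, 1515), Mul(11, Pow(Mul(-5, Pow(4, -1)), 3))))), Rational(1, 2)) = Pow(Add(2578022, Mul(Rational(1, 11), Pow(Mul(-5, Rational(1, 4)), -1), Add(-14562, 13635, Mul(11, Pow(Mul(-5, Rational(1, 4)), 3))))), Rational(1, 2)) = Pow(Add(2578022, Mul(Rational(1, 11), Pow(Rational(-5, 4), -1), Add(-14562, 13635, Mul(11, Pow(Rational(-5, 4), 3))))), Rational(1, 2)) = Pow(Add(2578022, Mul(Rational(1, 11), Rational(-4, 5), Add(-14562, 13635, Mul(11, Rational(-125, 64))))), Rational(1, 2)) = Pow(Add(2578022, Mul(Rational(1, 11), Rational(-4, 5), Add(-14562, 13635, Rational(-1375, 64)))), Rational(1, 2)) = Pow(Add(2578022, Mul(Rational(1, 11), Rational(-4, 5), Rational(-60703, 64))), Rational(1, 2)) = Pow(Add(2578022, Rational(60703, 880)), Rational(1, 2)) = Pow(Rational(2268720063, 880), Rational(1, 2)) = Mul(Rational(3, 220), Pow(13864400385, Rational(1, 2)))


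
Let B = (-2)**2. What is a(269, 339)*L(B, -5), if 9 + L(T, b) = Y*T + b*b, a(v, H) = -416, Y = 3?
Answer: -11648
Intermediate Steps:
B = 4
L(T, b) = -9 + b**2 + 3*T (L(T, b) = -9 + (3*T + b*b) = -9 + (3*T + b**2) = -9 + (b**2 + 3*T) = -9 + b**2 + 3*T)
a(269, 339)*L(B, -5) = -416*(-9 + (-5)**2 + 3*4) = -416*(-9 + 25 + 12) = -416*28 = -11648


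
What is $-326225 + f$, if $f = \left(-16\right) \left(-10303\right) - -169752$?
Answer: $8375$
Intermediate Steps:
$f = 334600$ ($f = 164848 + 169752 = 334600$)
$-326225 + f = -326225 + 334600 = 8375$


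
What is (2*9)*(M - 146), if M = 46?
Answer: -1800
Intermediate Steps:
(2*9)*(M - 146) = (2*9)*(46 - 146) = 18*(-100) = -1800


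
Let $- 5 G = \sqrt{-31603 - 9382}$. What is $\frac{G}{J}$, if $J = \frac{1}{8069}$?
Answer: $- \frac{8069 i \sqrt{40985}}{5} \approx - 3.2671 \cdot 10^{5} i$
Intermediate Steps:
$G = - \frac{i \sqrt{40985}}{5}$ ($G = - \frac{\sqrt{-31603 - 9382}}{5} = - \frac{\sqrt{-40985}}{5} = - \frac{i \sqrt{40985}}{5} \approx - 40.49 i$)
$J = \frac{1}{8069} \approx 0.00012393$
$\frac{G}{J} = - \frac{i \sqrt{40985}}{5} \frac{1}{\frac{1}{8069}} = - \frac{i \sqrt{40985}}{5} \cdot 8069 = - \frac{8069 i \sqrt{40985}}{5}$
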